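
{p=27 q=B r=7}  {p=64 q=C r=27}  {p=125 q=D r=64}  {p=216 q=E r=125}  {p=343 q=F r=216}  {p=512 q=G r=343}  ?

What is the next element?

P: 27, 64, 125, 216, 343, 512 → 729 (perfect cubes: 3³, 4³, 5³, …).
Q — letters move forward 1 place in the alphabet: B, C, D, E, F, G → H.
R: always the previous value of the p, so 7, 27, 64, 125, 216, 343 → 512.
Combining the parts gives {p=729 q=H r=512}.

{p=729 q=H r=512}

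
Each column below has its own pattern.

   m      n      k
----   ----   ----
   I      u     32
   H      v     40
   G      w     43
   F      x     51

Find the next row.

Column m: I, H, G, F → E (letters move back 1 place in the alphabet).
Column n — letters move forward 1 place in the alphabet: u, v, w, x → y.
Column k: 32, 40, 43, 51 → 54 (alternating steps +8, +3, +8, +3, …).
So the next row is E  y  54.

E  y  54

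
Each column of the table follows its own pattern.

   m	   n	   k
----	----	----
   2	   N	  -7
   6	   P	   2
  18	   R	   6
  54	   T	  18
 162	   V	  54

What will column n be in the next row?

Column m goes 2, 6, 18, 54, 162 → 486 (×3 each step).
For the column n, letters move forward 2 places in the alphabet: N, P, R, T, V → X.
Column k — always the previous value of the column m: -7, 2, 6, 18, 54 → 162.

X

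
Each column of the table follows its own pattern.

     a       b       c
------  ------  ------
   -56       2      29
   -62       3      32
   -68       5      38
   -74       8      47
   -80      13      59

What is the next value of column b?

Column b: each term is the sum of the two before it; 2, 3, 5, 8, 13 → 21.

21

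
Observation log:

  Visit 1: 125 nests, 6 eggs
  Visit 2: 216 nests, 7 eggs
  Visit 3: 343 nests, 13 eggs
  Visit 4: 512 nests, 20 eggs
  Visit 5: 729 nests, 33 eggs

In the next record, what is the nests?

Nests: perfect cubes: 5³, 6³, 7³, …; 125, 216, 343, 512, 729 → 1000.

1000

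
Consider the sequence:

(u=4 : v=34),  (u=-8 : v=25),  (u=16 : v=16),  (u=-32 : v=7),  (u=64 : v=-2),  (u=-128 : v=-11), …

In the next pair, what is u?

256

U: ×(-2) each step; 4, -8, 16, -32, 64, -128 → 256.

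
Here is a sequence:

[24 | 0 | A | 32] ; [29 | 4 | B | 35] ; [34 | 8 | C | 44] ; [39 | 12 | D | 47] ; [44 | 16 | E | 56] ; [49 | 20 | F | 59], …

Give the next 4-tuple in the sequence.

For the first coordinate, +5 each step: 24, 29, 34, 39, 44, 49 → 54.
Second coordinate goes 0, 4, 8, 12, 16, 20 → 24 (+4 each step).
For the letter, letters move forward 1 place in the alphabet: A, B, C, D, E, F → G.
Fourth coordinate: alternating steps +3, +9, +3, +9, …; 32, 35, 44, 47, 56, 59 → 68.
Putting it together: [54 | 24 | G | 68].

[54 | 24 | G | 68]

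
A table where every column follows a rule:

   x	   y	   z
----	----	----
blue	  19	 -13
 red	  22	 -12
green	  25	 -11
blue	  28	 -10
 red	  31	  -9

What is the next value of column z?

For the column z, +1 each step: -13, -12, -11, -10, -9 → -8.

-8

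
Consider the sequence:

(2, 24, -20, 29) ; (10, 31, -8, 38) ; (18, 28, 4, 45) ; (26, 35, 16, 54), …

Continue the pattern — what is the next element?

(34, 32, 28, 61)

First entry: 2, 10, 18, 26 → 34 (+8 each step).
For the second entry, alternating steps +7, −3, +7, −3, …: 24, 31, 28, 35 → 32.
Third entry — +12 each step: -20, -8, 4, 16 → 28.
Fourth entry: alternating steps +9, +7, +9, +7, …, so 29, 38, 45, 54 → 61.
Putting it together: (34, 32, 28, 61).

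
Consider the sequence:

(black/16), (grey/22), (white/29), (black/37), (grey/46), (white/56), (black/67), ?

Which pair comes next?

(grey/79)

Shade: black, grey, white, black, grey, white, black → grey (repeats black → grey → white).
Second slot — differences are 6, 7, 8, … (increasing by 1 each time): 16, 22, 29, 37, 46, 56, 67 → 79.
Combining the parts gives (grey/79).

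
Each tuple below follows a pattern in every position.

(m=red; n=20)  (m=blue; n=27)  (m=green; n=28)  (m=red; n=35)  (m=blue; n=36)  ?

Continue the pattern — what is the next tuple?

For the m, repeats red → blue → green: red, blue, green, red, blue → green.
N goes 20, 27, 28, 35, 36 → 43 (alternating steps +7, +1, +7, +1, …).
So the next tuple is (m=green; n=43).

(m=green; n=43)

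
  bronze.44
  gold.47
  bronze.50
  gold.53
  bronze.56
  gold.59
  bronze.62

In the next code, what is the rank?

gold

Rank: alternates bronze ↔ gold; bronze, gold, bronze, gold, bronze, gold, bronze → gold.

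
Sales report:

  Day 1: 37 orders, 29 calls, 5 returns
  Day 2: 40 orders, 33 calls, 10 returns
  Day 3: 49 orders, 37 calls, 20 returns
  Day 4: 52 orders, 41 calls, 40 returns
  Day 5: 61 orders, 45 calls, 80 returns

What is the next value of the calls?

Orders goes 37, 40, 49, 52, 61 → 64 (alternating steps +3, +9, +3, +9, …).
Calls: +4 each step, so 29, 33, 37, 41, 45 → 49.
Returns: ×2 each step; 5, 10, 20, 40, 80 → 160.

49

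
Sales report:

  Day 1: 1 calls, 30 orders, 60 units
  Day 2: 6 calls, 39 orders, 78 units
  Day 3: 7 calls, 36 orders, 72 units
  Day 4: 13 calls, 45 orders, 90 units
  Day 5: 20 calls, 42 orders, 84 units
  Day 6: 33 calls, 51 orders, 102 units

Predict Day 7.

For the calls, each term is the sum of the two before it: 1, 6, 7, 13, 20, 33 → 53.
Orders: 30, 39, 36, 45, 42, 51 → 48 (alternating steps +9, −3, +9, −3, …).
Units: always 2 × the orders; 60, 78, 72, 90, 84, 102 → 96.
Combining the parts gives 53 calls, 48 orders, 96 units.

53 calls, 48 orders, 96 units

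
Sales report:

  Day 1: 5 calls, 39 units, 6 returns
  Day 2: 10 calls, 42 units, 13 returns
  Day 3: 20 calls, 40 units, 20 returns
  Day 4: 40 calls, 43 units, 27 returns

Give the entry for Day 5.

For the calls, ×2 each step: 5, 10, 20, 40 → 80.
Units: alternating steps +3, −2, +3, −2, …, so 39, 42, 40, 43 → 41.
Returns — +7 each step: 6, 13, 20, 27 → 34.
Combining the parts gives 80 calls, 41 units, 34 returns.

80 calls, 41 units, 34 returns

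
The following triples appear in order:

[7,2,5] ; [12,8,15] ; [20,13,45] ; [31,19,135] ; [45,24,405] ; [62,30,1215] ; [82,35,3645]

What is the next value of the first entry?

105

First entry: 7, 12, 20, 31, 45, 62, 82 → 105 (differences are 5, 8, 11, … (increasing by 3 each time)).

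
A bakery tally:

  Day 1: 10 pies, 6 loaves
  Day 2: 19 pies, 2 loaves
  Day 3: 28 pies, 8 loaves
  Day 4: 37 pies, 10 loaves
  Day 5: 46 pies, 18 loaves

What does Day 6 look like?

Pies: +9 each step, so 10, 19, 28, 37, 46 → 55.
For the loaves, each term is the sum of the two before it: 6, 2, 8, 10, 18 → 28.
So the next record is 55 pies, 28 loaves.

55 pies, 28 loaves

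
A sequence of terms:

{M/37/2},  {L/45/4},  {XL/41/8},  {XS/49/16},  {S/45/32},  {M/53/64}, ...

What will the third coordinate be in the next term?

128

Size: repeats M → L → XL → XS → S; M, L, XL, XS, S, M → L.
For the second coordinate, alternating steps +8, −4, +8, −4, …: 37, 45, 41, 49, 45, 53 → 49.
Third coordinate: ×2 each step; 2, 4, 8, 16, 32, 64 → 128.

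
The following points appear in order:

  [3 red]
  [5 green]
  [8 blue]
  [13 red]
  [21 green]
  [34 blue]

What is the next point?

[55 red]

First entry: each term is the sum of the two before it, so 3, 5, 8, 13, 21, 34 → 55.
Colour: repeats red → green → blue; red, green, blue, red, green, blue → red.
So the next point is [55 red].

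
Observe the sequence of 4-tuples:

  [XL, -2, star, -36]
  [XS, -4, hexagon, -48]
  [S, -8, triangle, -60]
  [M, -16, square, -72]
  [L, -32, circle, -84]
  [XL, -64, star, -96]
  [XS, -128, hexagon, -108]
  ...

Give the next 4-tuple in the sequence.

[S, -256, triangle, -120]

Size — repeats XL → XS → S → M → L: XL, XS, S, M, L, XL, XS → S.
For the second component, ×2 each step: -2, -4, -8, -16, -32, -64, -128 → -256.
For the shape, repeats star → hexagon → triangle → square → circle: star, hexagon, triangle, square, circle, star, hexagon → triangle.
Fourth component: −12 each step; -36, -48, -60, -72, -84, -96, -108 → -120.
Putting it together: [S, -256, triangle, -120].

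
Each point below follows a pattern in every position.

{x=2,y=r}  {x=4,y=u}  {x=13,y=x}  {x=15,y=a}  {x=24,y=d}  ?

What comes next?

X: alternating steps +2, +9, +2, +9, …; 2, 4, 13, 15, 24 → 26.
Y — letters move forward 3 places in the alphabet, wrapping Z→A: r, u, x, a, d → g.
Combining the parts gives {x=26,y=g}.

{x=26,y=g}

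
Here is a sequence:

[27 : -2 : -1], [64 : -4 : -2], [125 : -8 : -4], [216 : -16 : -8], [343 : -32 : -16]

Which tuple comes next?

First part goes 27, 64, 125, 216, 343 → 512 (perfect cubes: 3³, 4³, 5³, …).
Second part: ×2 each step, so -2, -4, -8, -16, -32 → -64.
Third part: ×2 each step, so -1, -2, -4, -8, -16 → -32.
Putting it together: [512 : -64 : -32].

[512 : -64 : -32]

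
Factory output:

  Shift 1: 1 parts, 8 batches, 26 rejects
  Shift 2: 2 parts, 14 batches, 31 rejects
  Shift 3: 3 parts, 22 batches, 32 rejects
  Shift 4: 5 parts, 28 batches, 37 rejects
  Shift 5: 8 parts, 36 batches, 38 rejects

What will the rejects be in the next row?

Rejects — alternating steps +5, +1, +5, +1, …: 26, 31, 32, 37, 38 → 43.

43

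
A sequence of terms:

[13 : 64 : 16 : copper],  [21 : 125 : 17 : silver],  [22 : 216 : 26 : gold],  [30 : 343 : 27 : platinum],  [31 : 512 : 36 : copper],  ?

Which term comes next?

[39 : 729 : 37 : silver]

First slot — alternating steps +8, +1, +8, +1, …: 13, 21, 22, 30, 31 → 39.
For the second slot, perfect cubes: 4³, 5³, 6³, …: 64, 125, 216, 343, 512 → 729.
Third slot — alternating steps +1, +9, +1, +9, …: 16, 17, 26, 27, 36 → 37.
Metal goes copper, silver, gold, platinum, copper → silver (repeats copper → silver → gold → platinum).
Combining the parts gives [39 : 729 : 37 : silver].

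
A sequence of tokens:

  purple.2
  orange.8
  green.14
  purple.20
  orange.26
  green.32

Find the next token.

Colour: repeats purple → orange → green, so purple, orange, green, purple, orange, green → purple.
For the second component, +6 each step: 2, 8, 14, 20, 26, 32 → 38.
Putting it together: purple.38.

purple.38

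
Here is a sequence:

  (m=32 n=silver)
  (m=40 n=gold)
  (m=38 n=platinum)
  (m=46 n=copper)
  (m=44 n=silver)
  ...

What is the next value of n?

M: 32, 40, 38, 46, 44 → 52 (alternating steps +8, −2, +8, −2, …).
N: repeats silver → gold → platinum → copper; silver, gold, platinum, copper, silver → gold.

gold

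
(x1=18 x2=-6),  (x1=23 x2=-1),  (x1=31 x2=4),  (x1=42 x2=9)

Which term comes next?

(x1=56 x2=14)

X1: 18, 23, 31, 42 → 56 (differences are 5, 8, 11, … (increasing by 3 each time)).
X2: +5 each step, so -6, -1, 4, 9 → 14.
Putting it together: (x1=56 x2=14).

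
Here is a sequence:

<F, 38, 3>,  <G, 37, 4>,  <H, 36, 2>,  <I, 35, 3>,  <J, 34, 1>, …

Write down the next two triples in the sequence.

<K, 33, 2>, <L, 32, 0>

Letter — letters move forward 1 place in the alphabet: F, G, H, I, J → K → L.
For the second component, −1 each step: 38, 37, 36, 35, 34 → 33 → 32.
Third component: alternating steps +1, −2, +1, −2, …; 3, 4, 2, 3, 1 → 2 → 0.
Putting the parts together: <K, 33, 2> and then <L, 32, 0>.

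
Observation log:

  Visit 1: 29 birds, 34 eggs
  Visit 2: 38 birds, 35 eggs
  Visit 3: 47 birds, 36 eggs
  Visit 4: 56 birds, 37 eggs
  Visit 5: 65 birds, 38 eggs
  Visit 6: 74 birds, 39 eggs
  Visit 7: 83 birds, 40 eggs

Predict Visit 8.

Birds: 29, 38, 47, 56, 65, 74, 83 → 92 (+9 each step).
Eggs goes 34, 35, 36, 37, 38, 39, 40 → 41 (+1 each step).
Putting it together: 92 birds, 41 eggs.

92 birds, 41 eggs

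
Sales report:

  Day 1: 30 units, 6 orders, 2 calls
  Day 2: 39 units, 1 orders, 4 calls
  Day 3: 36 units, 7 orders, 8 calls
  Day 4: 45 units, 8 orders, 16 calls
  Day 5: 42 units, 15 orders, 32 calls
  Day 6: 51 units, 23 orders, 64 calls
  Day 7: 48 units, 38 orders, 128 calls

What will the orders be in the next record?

61

Units goes 30, 39, 36, 45, 42, 51, 48 → 57 (alternating steps +9, −3, +9, −3, …).
Orders goes 6, 1, 7, 8, 15, 23, 38 → 61 (each term is the sum of the two before it).
Calls — ×2 each step: 2, 4, 8, 16, 32, 64, 128 → 256.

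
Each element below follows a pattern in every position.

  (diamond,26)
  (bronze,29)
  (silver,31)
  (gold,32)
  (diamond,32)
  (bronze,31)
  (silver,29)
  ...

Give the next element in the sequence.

(gold,26)

Rank — repeats diamond → bronze → silver → gold: diamond, bronze, silver, gold, diamond, bronze, silver → gold.
Second entry: 26, 29, 31, 32, 32, 31, 29 → 26 (differences are 3, 2, 1, … (decreasing by 1 each time)).
So the next element is (gold,26).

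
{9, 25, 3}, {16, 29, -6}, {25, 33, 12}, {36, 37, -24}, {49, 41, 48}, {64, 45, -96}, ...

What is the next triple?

{81, 49, 192}

For the first component, perfect squares: 3², 4², 5², …: 9, 16, 25, 36, 49, 64 → 81.
Second component — +4 each step: 25, 29, 33, 37, 41, 45 → 49.
Third component goes 3, -6, 12, -24, 48, -96 → 192 (×(-2) each step).
So the next triple is {81, 49, 192}.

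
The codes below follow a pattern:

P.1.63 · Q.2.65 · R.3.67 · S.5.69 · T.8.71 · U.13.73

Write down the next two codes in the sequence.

V.21.75, W.34.77

Letter: P, Q, R, S, T, U → V → W (letters move forward 1 place in the alphabet).
Second component goes 1, 2, 3, 5, 8, 13 → 21 → 34 (each term is the sum of the two before it).
Third component: +2 each step, so 63, 65, 67, 69, 71, 73 → 75 → 77.
Putting the parts together: V.21.75 and then W.34.77.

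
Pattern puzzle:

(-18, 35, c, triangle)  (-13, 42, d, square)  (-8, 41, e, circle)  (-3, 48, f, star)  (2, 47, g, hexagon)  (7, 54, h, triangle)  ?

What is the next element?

(12, 53, i, square)

For the first entry, +5 each step: -18, -13, -8, -3, 2, 7 → 12.
Second entry goes 35, 42, 41, 48, 47, 54 → 53 (alternating steps +7, −1, +7, −1, …).
Letter: letters move forward 1 place in the alphabet; c, d, e, f, g, h → i.
Shape goes triangle, square, circle, star, hexagon, triangle → square (repeats triangle → square → circle → star → hexagon).
Putting it together: (12, 53, i, square).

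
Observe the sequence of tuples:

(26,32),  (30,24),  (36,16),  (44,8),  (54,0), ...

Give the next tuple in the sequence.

(66,-8)

First component: differences are 4, 6, 8, … (increasing by 2 each time); 26, 30, 36, 44, 54 → 66.
Second component — −8 each step: 32, 24, 16, 8, 0 → -8.
Putting it together: (66,-8).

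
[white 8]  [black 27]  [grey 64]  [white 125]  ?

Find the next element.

Shade: repeats white → black → grey; white, black, grey, white → black.
Second part: perfect cubes: 2³, 3³, 4³, …; 8, 27, 64, 125 → 216.
Combining the parts gives [black 216].

[black 216]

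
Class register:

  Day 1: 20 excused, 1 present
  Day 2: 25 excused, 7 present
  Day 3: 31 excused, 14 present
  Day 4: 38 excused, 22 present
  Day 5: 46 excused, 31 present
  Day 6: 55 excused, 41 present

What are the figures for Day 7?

65 excused, 52 present

Excused: 20, 25, 31, 38, 46, 55 → 65 (differences are 5, 6, 7, … (increasing by 1 each time)).
Present: differences are 6, 7, 8, … (increasing by 1 each time); 1, 7, 14, 22, 31, 41 → 52.
So the next row is 65 excused, 52 present.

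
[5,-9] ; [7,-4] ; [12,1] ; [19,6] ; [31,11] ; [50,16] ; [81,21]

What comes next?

[131,26]

First entry goes 5, 7, 12, 19, 31, 50, 81 → 131 (each term is the sum of the two before it).
Second entry goes -9, -4, 1, 6, 11, 16, 21 → 26 (+5 each step).
Putting it together: [131,26].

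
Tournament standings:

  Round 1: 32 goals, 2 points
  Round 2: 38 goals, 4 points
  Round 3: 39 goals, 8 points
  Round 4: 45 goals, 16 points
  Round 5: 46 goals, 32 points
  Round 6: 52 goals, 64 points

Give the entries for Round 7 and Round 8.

Goals — alternating steps +6, +1, +6, +1, …: 32, 38, 39, 45, 46, 52 → 53 → 59.
Points goes 2, 4, 8, 16, 32, 64 → 128 → 256 (×2 each step).
So the next two lines are 53 goals, 128 points and 59 goals, 256 points.

53 goals, 128 points; 59 goals, 256 points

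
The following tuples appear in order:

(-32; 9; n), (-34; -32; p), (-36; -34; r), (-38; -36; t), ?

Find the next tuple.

First part: −2 each step, so -32, -34, -36, -38 → -40.
Second part — always the previous value of the first part: 9, -32, -34, -36 → -38.
Letter: letters move forward 2 places in the alphabet, so n, p, r, t → v.
Combining the parts gives (-40; -38; v).

(-40; -38; v)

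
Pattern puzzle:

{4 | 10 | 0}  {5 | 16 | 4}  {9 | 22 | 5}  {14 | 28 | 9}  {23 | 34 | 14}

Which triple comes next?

{37 | 40 | 23}

First part — each term is the sum of the two before it: 4, 5, 9, 14, 23 → 37.
Second part: +6 each step, so 10, 16, 22, 28, 34 → 40.
For the third part, always the previous value of the first part: 0, 4, 5, 9, 14 → 23.
Putting it together: {37 | 40 | 23}.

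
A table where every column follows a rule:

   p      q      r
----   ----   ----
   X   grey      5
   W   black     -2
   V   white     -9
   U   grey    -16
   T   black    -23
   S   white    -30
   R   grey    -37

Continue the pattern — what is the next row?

Column p: letters move back 1 place in the alphabet; X, W, V, U, T, S, R → Q.
Column q: repeats grey → black → white; grey, black, white, grey, black, white, grey → black.
Column r — −7 each step: 5, -2, -9, -16, -23, -30, -37 → -44.
Combining the parts gives Q  black  -44.

Q  black  -44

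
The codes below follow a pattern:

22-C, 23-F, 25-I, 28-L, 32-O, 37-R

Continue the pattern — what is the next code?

43-U

First component: differences are 1, 2, 3, … (increasing by 1 each time); 22, 23, 25, 28, 32, 37 → 43.
For the letter, letters move forward 3 places in the alphabet: C, F, I, L, O, R → U.
So the next code is 43-U.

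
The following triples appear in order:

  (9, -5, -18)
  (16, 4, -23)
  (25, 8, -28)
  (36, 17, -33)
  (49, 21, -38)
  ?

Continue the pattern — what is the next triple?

First part: perfect squares: 3², 4², 5², …, so 9, 16, 25, 36, 49 → 64.
Second part: alternating steps +9, +4, +9, +4, …; -5, 4, 8, 17, 21 → 30.
Third part goes -18, -23, -28, -33, -38 → -43 (−5 each step).
Combining the parts gives (64, 30, -43).

(64, 30, -43)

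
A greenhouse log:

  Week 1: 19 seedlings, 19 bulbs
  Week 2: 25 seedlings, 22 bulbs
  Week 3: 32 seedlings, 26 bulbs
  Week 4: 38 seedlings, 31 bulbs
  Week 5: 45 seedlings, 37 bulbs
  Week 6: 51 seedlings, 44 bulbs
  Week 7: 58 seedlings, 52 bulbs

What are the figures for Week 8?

64 seedlings, 61 bulbs

For the seedlings, alternating steps +6, +7, +6, +7, …: 19, 25, 32, 38, 45, 51, 58 → 64.
For the bulbs, differences are 3, 4, 5, … (increasing by 1 each time): 19, 22, 26, 31, 37, 44, 52 → 61.
Putting it together: 64 seedlings, 61 bulbs.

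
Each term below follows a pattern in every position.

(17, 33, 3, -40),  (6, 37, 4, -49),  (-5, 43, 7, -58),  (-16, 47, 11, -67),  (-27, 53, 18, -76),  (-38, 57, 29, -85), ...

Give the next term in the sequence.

(-49, 63, 47, -94)

First entry: −11 each step, so 17, 6, -5, -16, -27, -38 → -49.
Second entry: alternating steps +4, +6, +4, +6, …; 33, 37, 43, 47, 53, 57 → 63.
For the third entry, each term is the sum of the two before it: 3, 4, 7, 11, 18, 29 → 47.
Fourth entry: -40, -49, -58, -67, -76, -85 → -94 (−9 each step).
So the next term is (-49, 63, 47, -94).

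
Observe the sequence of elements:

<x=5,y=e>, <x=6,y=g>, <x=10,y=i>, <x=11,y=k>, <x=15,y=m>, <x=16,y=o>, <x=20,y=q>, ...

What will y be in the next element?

For the y, letters move forward 2 places in the alphabet: e, g, i, k, m, o, q → s.

s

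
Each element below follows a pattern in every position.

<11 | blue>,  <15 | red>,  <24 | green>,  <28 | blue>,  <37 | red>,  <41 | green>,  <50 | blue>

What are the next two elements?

First value: alternating steps +4, +9, +4, +9, …, so 11, 15, 24, 28, 37, 41, 50 → 54 → 63.
Colour: repeats blue → red → green, so blue, red, green, blue, red, green, blue → red → green.
So the next two elements are <54 | red> and <63 | green>.

<54 | red>, <63 | green>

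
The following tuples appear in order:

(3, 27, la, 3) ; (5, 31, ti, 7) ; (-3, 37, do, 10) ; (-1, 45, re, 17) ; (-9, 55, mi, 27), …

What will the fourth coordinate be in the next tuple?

44

Fourth coordinate: each term is the sum of the two before it, so 3, 7, 10, 17, 27 → 44.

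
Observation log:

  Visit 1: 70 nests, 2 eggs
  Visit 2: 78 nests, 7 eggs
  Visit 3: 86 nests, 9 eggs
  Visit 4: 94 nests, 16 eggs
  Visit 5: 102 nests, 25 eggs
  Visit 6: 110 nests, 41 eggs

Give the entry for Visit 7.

Nests: +8 each step, so 70, 78, 86, 94, 102, 110 → 118.
Eggs goes 2, 7, 9, 16, 25, 41 → 66 (each term is the sum of the two before it).
Combining the parts gives 118 nests, 66 eggs.

118 nests, 66 eggs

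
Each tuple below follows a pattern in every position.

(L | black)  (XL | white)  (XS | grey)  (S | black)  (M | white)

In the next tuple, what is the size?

L

Size — runs through clothing sizes XS→XL: L, XL, XS, S, M → L.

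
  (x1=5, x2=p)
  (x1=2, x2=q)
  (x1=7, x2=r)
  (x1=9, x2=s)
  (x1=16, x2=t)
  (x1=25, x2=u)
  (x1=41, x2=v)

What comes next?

(x1=66, x2=w)

X1 goes 5, 2, 7, 9, 16, 25, 41 → 66 (each term is the sum of the two before it).
X2 — letters move forward 1 place in the alphabet: p, q, r, s, t, u, v → w.
Putting it together: (x1=66, x2=w).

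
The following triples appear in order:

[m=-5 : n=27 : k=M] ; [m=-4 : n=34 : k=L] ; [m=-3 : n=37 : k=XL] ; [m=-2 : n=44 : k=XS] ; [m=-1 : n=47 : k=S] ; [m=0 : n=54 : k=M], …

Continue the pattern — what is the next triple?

[m=1 : n=57 : k=L]

M — +1 each step: -5, -4, -3, -2, -1, 0 → 1.
For the n, alternating steps +7, +3, +7, +3, …: 27, 34, 37, 44, 47, 54 → 57.
K: repeats M → L → XL → XS → S, so M, L, XL, XS, S, M → L.
Combining the parts gives [m=1 : n=57 : k=L].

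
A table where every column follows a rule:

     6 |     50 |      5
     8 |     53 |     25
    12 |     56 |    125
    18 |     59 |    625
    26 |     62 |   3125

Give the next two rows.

First component goes 6, 8, 12, 18, 26 → 36 → 48 (differences are 2, 4, 6, … (increasing by 2 each time)).
Second component: +3 each step; 50, 53, 56, 59, 62 → 65 → 68.
Third component: 5, 25, 125, 625, 3125 → 15625 → 78125 (×5 each step).
Putting the parts together: 36  65  15625 and then 48  68  78125.

36  65  15625; 48  68  78125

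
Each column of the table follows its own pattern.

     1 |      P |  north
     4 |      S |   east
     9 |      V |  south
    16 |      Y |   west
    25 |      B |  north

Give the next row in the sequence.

36  E  east

For the first component, perfect squares: 1², 2², 3², …: 1, 4, 9, 16, 25 → 36.
For the letter, letters move forward 3 places in the alphabet, wrapping Z→A: P, S, V, Y, B → E.
Direction: repeats north → east → south → west, so north, east, south, west, north → east.
Combining the parts gives 36  E  east.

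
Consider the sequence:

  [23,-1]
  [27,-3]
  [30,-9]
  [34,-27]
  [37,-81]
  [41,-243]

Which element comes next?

[44,-729]

First entry goes 23, 27, 30, 34, 37, 41 → 44 (alternating steps +4, +3, +4, +3, …).
Second entry — ×3 each step: -1, -3, -9, -27, -81, -243 → -729.
So the next element is [44,-729].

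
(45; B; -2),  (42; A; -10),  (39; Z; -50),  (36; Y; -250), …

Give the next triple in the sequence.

For the first value, −3 each step: 45, 42, 39, 36 → 33.
Letter: B, A, Z, Y → X (letters move back 1 place in the alphabet, wrapping A→Z).
Third value — ×5 each step: -2, -10, -50, -250 → -1250.
Putting it together: (33; X; -1250).

(33; X; -1250)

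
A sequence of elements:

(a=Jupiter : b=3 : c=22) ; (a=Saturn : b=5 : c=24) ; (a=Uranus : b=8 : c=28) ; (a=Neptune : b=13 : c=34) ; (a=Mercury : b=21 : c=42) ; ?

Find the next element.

A goes Jupiter, Saturn, Uranus, Neptune, Mercury → Venus (runs through the planets Mercury→Neptune).
B — each term is the sum of the two before it: 3, 5, 8, 13, 21 → 34.
C: differences are 2, 4, 6, … (increasing by 2 each time); 22, 24, 28, 34, 42 → 52.
Combining the parts gives (a=Venus : b=34 : c=52).

(a=Venus : b=34 : c=52)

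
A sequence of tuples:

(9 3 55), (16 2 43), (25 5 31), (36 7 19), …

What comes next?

First value goes 9, 16, 25, 36 → 49 (perfect squares: 3², 4², 5², …).
Second value goes 3, 2, 5, 7 → 12 (each term is the sum of the two before it).
Third value — −12 each step: 55, 43, 31, 19 → 7.
Combining the parts gives (49 12 7).

(49 12 7)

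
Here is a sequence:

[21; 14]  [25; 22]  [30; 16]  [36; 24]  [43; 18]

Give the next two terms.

First entry: 21, 25, 30, 36, 43 → 51 → 60 (differences are 4, 5, 6, … (increasing by 1 each time)).
Second entry — alternating steps +8, −6, +8, −6, …: 14, 22, 16, 24, 18 → 26 → 20.
So the next two terms are [51; 26] and [60; 20].

[51; 26], [60; 20]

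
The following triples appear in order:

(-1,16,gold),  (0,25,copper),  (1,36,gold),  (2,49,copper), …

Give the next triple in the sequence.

(3,64,gold)

First component goes -1, 0, 1, 2 → 3 (+1 each step).
Second component goes 16, 25, 36, 49 → 64 (perfect squares: 4², 5², 6², …).
Metal goes gold, copper, gold, copper → gold (alternates gold ↔ copper).
Putting it together: (3,64,gold).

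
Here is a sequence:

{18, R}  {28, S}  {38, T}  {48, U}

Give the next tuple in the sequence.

First coordinate — +10 each step: 18, 28, 38, 48 → 58.
Letter: R, S, T, U → V (letters move forward 1 place in the alphabet).
Combining the parts gives {58, V}.

{58, V}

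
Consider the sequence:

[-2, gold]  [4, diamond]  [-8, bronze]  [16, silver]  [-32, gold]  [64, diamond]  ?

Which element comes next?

[-128, bronze]

First coordinate: ×(-2) each step; -2, 4, -8, 16, -32, 64 → -128.
Rank — repeats gold → diamond → bronze → silver: gold, diamond, bronze, silver, gold, diamond → bronze.
Putting it together: [-128, bronze].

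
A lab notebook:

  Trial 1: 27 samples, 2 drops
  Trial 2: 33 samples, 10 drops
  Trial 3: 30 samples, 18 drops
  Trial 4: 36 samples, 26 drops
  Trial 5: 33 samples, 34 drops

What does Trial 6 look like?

Samples — alternating steps +6, −3, +6, −3, …: 27, 33, 30, 36, 33 → 39.
For the drops, +8 each step: 2, 10, 18, 26, 34 → 42.
Combining the parts gives 39 samples, 42 drops.

39 samples, 42 drops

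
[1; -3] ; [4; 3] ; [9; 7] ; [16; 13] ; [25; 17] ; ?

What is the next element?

[36; 23]

First part goes 1, 4, 9, 16, 25 → 36 (perfect squares: 1², 2², 3², …).
Second part: alternating steps +6, +4, +6, +4, …; -3, 3, 7, 13, 17 → 23.
So the next element is [36; 23].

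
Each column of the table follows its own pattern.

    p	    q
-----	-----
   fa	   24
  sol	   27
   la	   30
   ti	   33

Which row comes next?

Column p goes fa, sol, la, ti → do (runs through the solfège scale do→ti).
For the column q, +3 each step: 24, 27, 30, 33 → 36.
So the next row is do  36.

do  36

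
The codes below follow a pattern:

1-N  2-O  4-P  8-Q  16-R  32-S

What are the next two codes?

First component: 1, 2, 4, 8, 16, 32 → 64 → 128 (×2 each step).
Letter — letters move forward 1 place in the alphabet: N, O, P, Q, R, S → T → U.
So the next two codes are 64-T and 128-U.

64-T then 128-U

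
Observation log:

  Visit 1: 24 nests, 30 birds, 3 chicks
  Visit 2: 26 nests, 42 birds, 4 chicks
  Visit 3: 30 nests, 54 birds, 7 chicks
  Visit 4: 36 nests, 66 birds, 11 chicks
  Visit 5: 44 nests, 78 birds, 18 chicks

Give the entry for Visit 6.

Nests: differences are 2, 4, 6, … (increasing by 2 each time); 24, 26, 30, 36, 44 → 54.
Birds: +12 each step, so 30, 42, 54, 66, 78 → 90.
Chicks: each term is the sum of the two before it; 3, 4, 7, 11, 18 → 29.
So the next record is 54 nests, 90 birds, 29 chicks.

54 nests, 90 birds, 29 chicks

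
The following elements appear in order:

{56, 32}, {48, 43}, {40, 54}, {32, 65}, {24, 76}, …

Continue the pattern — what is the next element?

{16, 87}

First component goes 56, 48, 40, 32, 24 → 16 (−8 each step).
Second component: +11 each step; 32, 43, 54, 65, 76 → 87.
Combining the parts gives {16, 87}.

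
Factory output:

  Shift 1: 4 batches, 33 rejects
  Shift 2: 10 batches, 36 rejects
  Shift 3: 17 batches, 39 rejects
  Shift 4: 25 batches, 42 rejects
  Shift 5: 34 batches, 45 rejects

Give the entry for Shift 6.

44 batches, 48 rejects

Batches — differences are 6, 7, 8, … (increasing by 1 each time): 4, 10, 17, 25, 34 → 44.
Rejects — +3 each step: 33, 36, 39, 42, 45 → 48.
Combining the parts gives 44 batches, 48 rejects.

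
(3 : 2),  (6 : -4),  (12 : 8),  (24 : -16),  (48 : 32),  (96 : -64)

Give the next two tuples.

(192 : 128), (384 : -256)

First coordinate: ×2 each step, so 3, 6, 12, 24, 48, 96 → 192 → 384.
Second coordinate: ×(-2) each step; 2, -4, 8, -16, 32, -64 → 128 → -256.
Putting the parts together: (192 : 128) and then (384 : -256).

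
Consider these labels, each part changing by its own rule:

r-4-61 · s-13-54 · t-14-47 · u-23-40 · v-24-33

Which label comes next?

w-33-26

Letter: r, s, t, u, v → w (letters move forward 1 place in the alphabet).
Second component goes 4, 13, 14, 23, 24 → 33 (alternating steps +9, +1, +9, +1, …).
Third component — −7 each step: 61, 54, 47, 40, 33 → 26.
Combining the parts gives w-33-26.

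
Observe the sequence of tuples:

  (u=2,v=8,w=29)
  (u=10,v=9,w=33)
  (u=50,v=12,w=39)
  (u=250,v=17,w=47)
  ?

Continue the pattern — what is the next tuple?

(u=1250,v=24,w=57)

U: 2, 10, 50, 250 → 1250 (×5 each step).
For the v, differences are 1, 3, 5, … (increasing by 2 each time): 8, 9, 12, 17 → 24.
W goes 29, 33, 39, 47 → 57 (differences are 4, 6, 8, … (increasing by 2 each time)).
So the next tuple is (u=1250,v=24,w=57).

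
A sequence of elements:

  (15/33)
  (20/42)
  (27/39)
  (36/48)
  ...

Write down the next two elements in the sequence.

(47/45), (60/54)

First part: differences are 5, 7, 9, … (increasing by 2 each time), so 15, 20, 27, 36 → 47 → 60.
Second part — alternating steps +9, −3, +9, −3, …: 33, 42, 39, 48 → 45 → 54.
Putting the parts together: (47/45) and then (60/54).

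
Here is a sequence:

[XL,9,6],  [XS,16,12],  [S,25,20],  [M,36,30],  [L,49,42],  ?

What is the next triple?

[XL,64,56]

Size goes XL, XS, S, M, L → XL (runs through clothing sizes XS→XL).
Second component — perfect squares: 3², 4², 5², …: 9, 16, 25, 36, 49 → 64.
Third component: differences are 6, 8, 10, … (increasing by 2 each time); 6, 12, 20, 30, 42 → 56.
Combining the parts gives [XL,64,56].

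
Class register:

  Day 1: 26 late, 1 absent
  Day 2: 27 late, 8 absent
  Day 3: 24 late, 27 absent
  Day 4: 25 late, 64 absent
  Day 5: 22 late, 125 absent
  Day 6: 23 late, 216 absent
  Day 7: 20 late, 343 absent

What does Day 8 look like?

21 late, 512 absent

Late — alternating steps +1, −3, +1, −3, …: 26, 27, 24, 25, 22, 23, 20 → 21.
For the absent, perfect cubes: 1³, 2³, 3³, …: 1, 8, 27, 64, 125, 216, 343 → 512.
So the next line is 21 late, 512 absent.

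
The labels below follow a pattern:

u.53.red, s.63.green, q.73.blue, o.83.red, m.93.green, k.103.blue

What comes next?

i.113.red

Letter: letters move back 2 places in the alphabet, so u, s, q, o, m, k → i.
Second component: +10 each step; 53, 63, 73, 83, 93, 103 → 113.
For the colour, repeats red → green → blue: red, green, blue, red, green, blue → red.
Combining the parts gives i.113.red.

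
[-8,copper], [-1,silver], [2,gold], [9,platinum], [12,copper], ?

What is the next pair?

[19,silver]

First component: alternating steps +7, +3, +7, +3, …, so -8, -1, 2, 9, 12 → 19.
Metal: repeats copper → silver → gold → platinum; copper, silver, gold, platinum, copper → silver.
Putting it together: [19,silver].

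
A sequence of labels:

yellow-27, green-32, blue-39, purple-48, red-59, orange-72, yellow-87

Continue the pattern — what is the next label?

green-104

Colour: repeats yellow → green → blue → purple → red → orange; yellow, green, blue, purple, red, orange, yellow → green.
Second component: differences are 5, 7, 9, … (increasing by 2 each time); 27, 32, 39, 48, 59, 72, 87 → 104.
So the next label is green-104.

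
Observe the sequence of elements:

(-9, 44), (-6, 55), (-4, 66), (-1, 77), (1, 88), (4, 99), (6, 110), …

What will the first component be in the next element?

First component: alternating steps +3, +2, +3, +2, …, so -9, -6, -4, -1, 1, 4, 6 → 9.

9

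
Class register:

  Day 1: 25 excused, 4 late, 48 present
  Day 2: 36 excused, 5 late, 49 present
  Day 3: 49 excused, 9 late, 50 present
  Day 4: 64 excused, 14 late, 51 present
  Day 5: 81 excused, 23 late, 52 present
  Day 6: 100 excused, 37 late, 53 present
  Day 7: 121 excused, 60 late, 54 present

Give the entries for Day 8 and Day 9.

Excused goes 25, 36, 49, 64, 81, 100, 121 → 144 → 169 (perfect squares: 5², 6², 7², …).
For the late, each term is the sum of the two before it: 4, 5, 9, 14, 23, 37, 60 → 97 → 157.
Present: +1 each step; 48, 49, 50, 51, 52, 53, 54 → 55 → 56.
Putting the parts together: 144 excused, 97 late, 55 present and then 169 excused, 157 late, 56 present.

144 excused, 97 late, 55 present; 169 excused, 157 late, 56 present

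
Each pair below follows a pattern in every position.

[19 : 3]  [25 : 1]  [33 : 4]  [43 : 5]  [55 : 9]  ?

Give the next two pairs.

[69 : 14], [85 : 23]

First part — differences are 6, 8, 10, … (increasing by 2 each time): 19, 25, 33, 43, 55 → 69 → 85.
Second part: 3, 1, 4, 5, 9 → 14 → 23 (each term is the sum of the two before it).
Putting the parts together: [69 : 14] and then [85 : 23].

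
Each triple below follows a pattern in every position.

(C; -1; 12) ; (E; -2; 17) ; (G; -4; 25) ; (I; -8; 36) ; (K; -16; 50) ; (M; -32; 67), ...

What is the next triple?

Letter — letters move forward 2 places in the alphabet: C, E, G, I, K, M → O.
Second coordinate: ×2 each step, so -1, -2, -4, -8, -16, -32 → -64.
Third coordinate: differences are 5, 8, 11, … (increasing by 3 each time), so 12, 17, 25, 36, 50, 67 → 87.
Putting it together: (O; -64; 87).

(O; -64; 87)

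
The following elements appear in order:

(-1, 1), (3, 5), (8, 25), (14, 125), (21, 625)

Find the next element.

(29, 3125)

First slot: differences are 4, 5, 6, … (increasing by 1 each time), so -1, 3, 8, 14, 21 → 29.
Second slot goes 1, 5, 25, 125, 625 → 3125 (×5 each step).
So the next element is (29, 3125).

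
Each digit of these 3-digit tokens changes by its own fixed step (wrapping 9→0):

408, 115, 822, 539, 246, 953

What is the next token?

For the first digit, −3 each step, mod 10: 4, 1, 8, 5, 2, 9 → 6.
Second digit goes 0, 1, 2, 3, 4, 5 → 6 (+1 each step, mod 10).
Third digit: −3 each step, mod 10, so 8, 5, 2, 9, 6, 3 → 0.
Putting it together: 660.

660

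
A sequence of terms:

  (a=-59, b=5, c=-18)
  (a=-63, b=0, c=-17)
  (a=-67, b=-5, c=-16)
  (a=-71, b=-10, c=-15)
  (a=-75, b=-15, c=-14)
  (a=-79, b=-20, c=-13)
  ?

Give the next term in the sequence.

(a=-83, b=-25, c=-12)

A: −4 each step; -59, -63, -67, -71, -75, -79 → -83.
B: −5 each step, so 5, 0, -5, -10, -15, -20 → -25.
C: -18, -17, -16, -15, -14, -13 → -12 (+1 each step).
So the next term is (a=-83, b=-25, c=-12).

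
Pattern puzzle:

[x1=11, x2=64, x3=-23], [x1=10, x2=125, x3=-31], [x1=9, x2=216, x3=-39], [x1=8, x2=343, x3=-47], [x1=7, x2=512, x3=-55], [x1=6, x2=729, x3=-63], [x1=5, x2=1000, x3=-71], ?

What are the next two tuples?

X1: 11, 10, 9, 8, 7, 6, 5 → 4 → 3 (−1 each step).
X2: perfect cubes: 4³, 5³, 6³, …; 64, 125, 216, 343, 512, 729, 1000 → 1331 → 1728.
X3: -23, -31, -39, -47, -55, -63, -71 → -79 → -87 (−8 each step).
Putting the parts together: [x1=4, x2=1331, x3=-79] and then [x1=3, x2=1728, x3=-87].

[x1=4, x2=1331, x3=-79], [x1=3, x2=1728, x3=-87]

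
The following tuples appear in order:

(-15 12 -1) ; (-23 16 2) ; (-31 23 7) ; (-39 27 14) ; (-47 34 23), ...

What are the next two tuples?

(-55 38 34), (-63 45 47)

First coordinate — −8 each step: -15, -23, -31, -39, -47 → -55 → -63.
Second coordinate: 12, 16, 23, 27, 34 → 38 → 45 (alternating steps +4, +7, +4, +7, …).
Third coordinate: -1, 2, 7, 14, 23 → 34 → 47 (differences are 3, 5, 7, … (increasing by 2 each time)).
So the next two tuples are (-55 38 34) and (-63 45 47).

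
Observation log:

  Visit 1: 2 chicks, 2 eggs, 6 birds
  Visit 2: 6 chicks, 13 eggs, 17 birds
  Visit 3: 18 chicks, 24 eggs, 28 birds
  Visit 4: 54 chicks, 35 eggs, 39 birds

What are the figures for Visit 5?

Chicks goes 2, 6, 18, 54 → 162 (×3 each step).
For the eggs, +11 each step: 2, 13, 24, 35 → 46.
Birds: always 4 more than the eggs; 6, 17, 28, 39 → 50.
Putting it together: 162 chicks, 46 eggs, 50 birds.

162 chicks, 46 eggs, 50 birds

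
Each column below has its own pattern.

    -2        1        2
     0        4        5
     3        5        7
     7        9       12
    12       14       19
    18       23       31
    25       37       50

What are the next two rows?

First component: differences are 2, 3, 4, … (increasing by 1 each time); -2, 0, 3, 7, 12, 18, 25 → 33 → 42.
Second component: each term is the sum of the two before it; 1, 4, 5, 9, 14, 23, 37 → 60 → 97.
Third component goes 2, 5, 7, 12, 19, 31, 50 → 81 → 131 (each term is the sum of the two before it).
Putting the parts together: 33  60  81 and then 42  97  131.

33  60  81; 42  97  131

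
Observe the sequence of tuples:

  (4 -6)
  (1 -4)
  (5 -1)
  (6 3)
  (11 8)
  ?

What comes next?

(17 14)

First component — each term is the sum of the two before it: 4, 1, 5, 6, 11 → 17.
Second component — differences are 2, 3, 4, … (increasing by 1 each time): -6, -4, -1, 3, 8 → 14.
Putting it together: (17 14).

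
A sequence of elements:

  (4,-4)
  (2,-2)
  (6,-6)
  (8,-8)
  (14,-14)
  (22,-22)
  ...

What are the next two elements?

(36,-36), (58,-58)

For the first value, each term is the sum of the two before it: 4, 2, 6, 8, 14, 22 → 36 → 58.
Second value goes -4, -2, -6, -8, -14, -22 → -36 → -58 (always the negative of the first value).
Putting the parts together: (36,-36) and then (58,-58).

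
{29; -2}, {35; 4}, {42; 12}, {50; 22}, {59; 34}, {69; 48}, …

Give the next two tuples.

{80; 64}, {92; 82}

For the first component, differences are 6, 7, 8, … (increasing by 1 each time): 29, 35, 42, 50, 59, 69 → 80 → 92.
Second component: -2, 4, 12, 22, 34, 48 → 64 → 82 (differences are 6, 8, 10, … (increasing by 2 each time)).
Putting the parts together: {80; 64} and then {92; 82}.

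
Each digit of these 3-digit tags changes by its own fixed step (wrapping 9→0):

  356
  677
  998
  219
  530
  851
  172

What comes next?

493

First digit: +3 each step, mod 10, so 3, 6, 9, 2, 5, 8, 1 → 4.
Second digit — +2 each step, mod 10: 5, 7, 9, 1, 3, 5, 7 → 9.
Third digit: +1 each step, mod 10, so 6, 7, 8, 9, 0, 1, 2 → 3.
Putting it together: 493.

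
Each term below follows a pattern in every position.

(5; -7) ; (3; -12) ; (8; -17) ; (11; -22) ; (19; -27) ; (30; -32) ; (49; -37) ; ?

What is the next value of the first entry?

79

First entry goes 5, 3, 8, 11, 19, 30, 49 → 79 (each term is the sum of the two before it).
For the second entry, −5 each step: -7, -12, -17, -22, -27, -32, -37 → -42.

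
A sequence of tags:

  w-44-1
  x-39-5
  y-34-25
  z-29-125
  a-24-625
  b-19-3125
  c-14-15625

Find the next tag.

For the letter, letters move forward 1 place in the alphabet, wrapping Z→A: w, x, y, z, a, b, c → d.
Second component: 44, 39, 34, 29, 24, 19, 14 → 9 (−5 each step).
Third component: 1, 5, 25, 125, 625, 3125, 15625 → 78125 (×5 each step).
Combining the parts gives d-9-78125.

d-9-78125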